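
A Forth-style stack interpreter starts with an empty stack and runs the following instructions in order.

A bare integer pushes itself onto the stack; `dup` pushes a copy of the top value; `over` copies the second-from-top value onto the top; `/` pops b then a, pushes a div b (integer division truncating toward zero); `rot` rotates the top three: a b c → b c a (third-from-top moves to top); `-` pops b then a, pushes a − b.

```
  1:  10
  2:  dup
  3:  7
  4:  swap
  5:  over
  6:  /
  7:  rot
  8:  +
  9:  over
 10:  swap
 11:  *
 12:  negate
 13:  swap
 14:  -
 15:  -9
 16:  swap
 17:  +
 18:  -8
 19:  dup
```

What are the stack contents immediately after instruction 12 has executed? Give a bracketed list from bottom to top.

10      [10]
dup     [10, 10]
7       [10, 10, 7]
swap    [10, 7, 10]
over    [10, 7, 10, 7]
/       [10, 7, 1]
rot     [7, 1, 10]
+       [7, 11]
over    [7, 11, 7]
swap    [7, 7, 11]
*       [7, 77]
negate  [7, -77]

[7, -77]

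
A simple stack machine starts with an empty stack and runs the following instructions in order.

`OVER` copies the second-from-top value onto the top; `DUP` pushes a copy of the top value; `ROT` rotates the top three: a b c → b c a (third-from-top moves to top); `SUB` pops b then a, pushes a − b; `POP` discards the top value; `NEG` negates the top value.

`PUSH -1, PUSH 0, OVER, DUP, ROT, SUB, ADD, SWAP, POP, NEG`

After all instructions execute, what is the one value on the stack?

PUSH -1  [-1]
PUSH 0   [-1, 0]
OVER     [-1, 0, -1]
DUP      [-1, 0, -1, -1]
ROT      [-1, -1, -1, 0]
SUB      [-1, -1, -1]
ADD      [-1, -2]
SWAP     [-2, -1]
POP      [-2]
NEG      [2]

2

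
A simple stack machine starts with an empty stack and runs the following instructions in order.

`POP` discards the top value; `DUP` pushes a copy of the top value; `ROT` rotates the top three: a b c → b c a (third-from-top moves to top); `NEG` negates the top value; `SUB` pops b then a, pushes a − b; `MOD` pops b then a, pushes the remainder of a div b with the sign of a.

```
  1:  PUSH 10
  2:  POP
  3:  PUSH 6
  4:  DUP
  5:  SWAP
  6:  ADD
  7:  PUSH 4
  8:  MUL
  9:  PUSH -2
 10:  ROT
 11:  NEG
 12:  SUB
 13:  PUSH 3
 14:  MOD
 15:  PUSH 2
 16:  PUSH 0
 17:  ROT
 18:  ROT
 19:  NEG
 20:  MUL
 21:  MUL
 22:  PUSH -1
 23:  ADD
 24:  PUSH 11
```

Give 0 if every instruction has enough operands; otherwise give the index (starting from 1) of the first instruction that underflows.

10

PUSH 10 : [10]
POP     : []
PUSH 6  : [6]
DUP     : [6, 6]
SWAP    : [6, 6]
ADD     : [12]
PUSH 4  : [12, 4]
MUL     : [48]
PUSH -2 : [48, -2]
ROT  — needs 3 operands, stack has 2 → underflow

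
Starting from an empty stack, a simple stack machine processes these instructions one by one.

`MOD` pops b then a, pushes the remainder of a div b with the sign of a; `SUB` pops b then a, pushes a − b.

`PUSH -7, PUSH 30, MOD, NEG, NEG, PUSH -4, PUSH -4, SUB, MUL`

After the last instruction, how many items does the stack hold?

PUSH -7  -7
PUSH 30  -7 30
MOD      -7
NEG      7
NEG      -7
PUSH -4  -7 -4
PUSH -4  -7 -4 -4
SUB      -7 0
MUL      0

1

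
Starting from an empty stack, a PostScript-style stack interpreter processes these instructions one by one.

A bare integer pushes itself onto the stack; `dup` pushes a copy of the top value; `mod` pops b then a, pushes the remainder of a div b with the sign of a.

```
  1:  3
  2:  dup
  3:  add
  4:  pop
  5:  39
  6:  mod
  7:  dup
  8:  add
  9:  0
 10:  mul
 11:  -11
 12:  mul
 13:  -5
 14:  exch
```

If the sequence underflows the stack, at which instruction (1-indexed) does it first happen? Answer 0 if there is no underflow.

6

3    3
dup  3 3
add  6
pop  (empty)
39   39
mod  — needs 2 operands, stack has 1 → underflow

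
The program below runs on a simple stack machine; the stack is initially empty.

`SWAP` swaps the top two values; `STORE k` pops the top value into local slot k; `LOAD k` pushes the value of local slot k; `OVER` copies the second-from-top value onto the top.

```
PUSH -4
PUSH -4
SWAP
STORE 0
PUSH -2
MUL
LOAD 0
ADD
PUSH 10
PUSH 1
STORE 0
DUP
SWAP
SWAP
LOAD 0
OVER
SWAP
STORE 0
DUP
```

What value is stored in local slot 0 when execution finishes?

PUSH -4 → [-4]
PUSH -4 → [-4, -4]
SWAP    → [-4, -4]
STORE 0 → [-4]
PUSH -2 → [-4, -2]
MUL     → [8]
LOAD 0  → [8, -4]
ADD     → [4]
PUSH 10 → [4, 10]
PUSH 1  → [4, 10, 1]
STORE 0 → [4, 10]
DUP     → [4, 10, 10]
SWAP    → [4, 10, 10]
SWAP    → [4, 10, 10]
LOAD 0  → [4, 10, 10, 1]
OVER    → [4, 10, 10, 1, 10]
SWAP    → [4, 10, 10, 10, 1]
STORE 0 → [4, 10, 10, 10]
DUP     → [4, 10, 10, 10, 10]

1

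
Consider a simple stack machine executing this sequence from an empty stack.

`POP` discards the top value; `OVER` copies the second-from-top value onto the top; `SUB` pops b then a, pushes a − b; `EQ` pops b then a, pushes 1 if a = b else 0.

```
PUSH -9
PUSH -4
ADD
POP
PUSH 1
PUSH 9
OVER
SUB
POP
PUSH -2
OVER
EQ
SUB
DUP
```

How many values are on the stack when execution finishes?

PUSH -9 -> -9
PUSH -4 -> -9 -4
ADD     -> -13
POP     -> (empty)
PUSH 1  -> 1
PUSH 9  -> 1 9
OVER    -> 1 9 1
SUB     -> 1 8
POP     -> 1
PUSH -2 -> 1 -2
OVER    -> 1 -2 1
EQ      -> 1 0
SUB     -> 1
DUP     -> 1 1

2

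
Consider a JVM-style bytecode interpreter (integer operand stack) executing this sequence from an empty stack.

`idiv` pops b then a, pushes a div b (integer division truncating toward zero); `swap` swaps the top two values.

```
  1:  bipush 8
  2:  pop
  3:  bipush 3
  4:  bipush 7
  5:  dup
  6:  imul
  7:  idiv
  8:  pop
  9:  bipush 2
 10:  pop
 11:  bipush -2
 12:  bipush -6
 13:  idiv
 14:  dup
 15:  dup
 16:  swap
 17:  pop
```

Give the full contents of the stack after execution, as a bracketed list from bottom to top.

[0, 0]

bipush 8  → 8
pop       → (empty)
bipush 3  → 3
bipush 7  → 3 7
dup       → 3 7 7
imul      → 3 49
idiv      → 0
pop       → (empty)
bipush 2  → 2
pop       → (empty)
bipush -2 → -2
bipush -6 → -2 -6
idiv      → 0
dup       → 0 0
dup       → 0 0 0
swap      → 0 0 0
pop       → 0 0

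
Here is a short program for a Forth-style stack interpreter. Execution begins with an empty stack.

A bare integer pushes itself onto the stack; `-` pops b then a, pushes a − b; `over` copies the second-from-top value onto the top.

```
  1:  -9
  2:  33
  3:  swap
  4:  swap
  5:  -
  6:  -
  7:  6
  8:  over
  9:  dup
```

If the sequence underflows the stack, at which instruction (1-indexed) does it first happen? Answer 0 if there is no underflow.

-9   -> -9
33   -> -9 33
swap -> 33 -9
swap -> -9 33
-    -> -42
-  — needs 2 operands, stack has 1 → underflow

6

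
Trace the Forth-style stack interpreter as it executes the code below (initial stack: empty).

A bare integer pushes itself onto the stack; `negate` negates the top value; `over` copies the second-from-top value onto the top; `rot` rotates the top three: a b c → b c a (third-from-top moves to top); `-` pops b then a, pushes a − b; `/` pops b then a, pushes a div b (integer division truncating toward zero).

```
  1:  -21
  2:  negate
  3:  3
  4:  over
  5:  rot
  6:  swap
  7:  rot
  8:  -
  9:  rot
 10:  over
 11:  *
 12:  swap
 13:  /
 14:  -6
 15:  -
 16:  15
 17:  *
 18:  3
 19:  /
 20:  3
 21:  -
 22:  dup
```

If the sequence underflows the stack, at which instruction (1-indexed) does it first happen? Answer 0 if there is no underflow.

9

-21     -21
negate  21
3       21 3
over    21 3 21
rot     3 21 21
swap    3 21 21
rot     21 21 3
-       21 18
rot  — needs 3 operands, stack has 2 → underflow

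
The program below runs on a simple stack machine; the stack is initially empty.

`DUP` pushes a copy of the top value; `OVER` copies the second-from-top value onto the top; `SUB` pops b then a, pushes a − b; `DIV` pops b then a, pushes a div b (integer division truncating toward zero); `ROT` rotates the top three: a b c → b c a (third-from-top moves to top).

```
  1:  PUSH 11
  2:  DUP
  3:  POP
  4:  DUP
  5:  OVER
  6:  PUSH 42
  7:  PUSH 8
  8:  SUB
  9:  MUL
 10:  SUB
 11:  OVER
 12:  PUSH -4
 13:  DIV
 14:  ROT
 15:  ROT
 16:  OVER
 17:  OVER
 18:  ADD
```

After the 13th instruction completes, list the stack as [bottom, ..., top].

[11, -363, -2]

PUSH 11 → [11]
DUP     → [11, 11]
POP     → [11]
DUP     → [11, 11]
OVER    → [11, 11, 11]
PUSH 42 → [11, 11, 11, 42]
PUSH 8  → [11, 11, 11, 42, 8]
SUB     → [11, 11, 11, 34]
MUL     → [11, 11, 374]
SUB     → [11, -363]
OVER    → [11, -363, 11]
PUSH -4 → [11, -363, 11, -4]
DIV     → [11, -363, -2]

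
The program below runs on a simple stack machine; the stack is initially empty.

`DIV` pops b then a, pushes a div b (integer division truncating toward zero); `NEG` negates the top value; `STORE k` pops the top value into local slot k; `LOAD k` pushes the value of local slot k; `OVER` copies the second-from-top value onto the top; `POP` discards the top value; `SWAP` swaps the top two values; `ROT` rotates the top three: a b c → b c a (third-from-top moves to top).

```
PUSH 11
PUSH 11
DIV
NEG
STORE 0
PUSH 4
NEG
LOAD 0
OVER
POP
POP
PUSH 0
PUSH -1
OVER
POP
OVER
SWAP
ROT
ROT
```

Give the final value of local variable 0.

PUSH 11 : [11]
PUSH 11 : [11, 11]
DIV     : [1]
NEG     : [-1]
STORE 0 : []
PUSH 4  : [4]
NEG     : [-4]
LOAD 0  : [-4, -1]
OVER    : [-4, -1, -4]
POP     : [-4, -1]
POP     : [-4]
PUSH 0  : [-4, 0]
PUSH -1 : [-4, 0, -1]
OVER    : [-4, 0, -1, 0]
POP     : [-4, 0, -1]
OVER    : [-4, 0, -1, 0]
SWAP    : [-4, 0, 0, -1]
ROT     : [-4, 0, -1, 0]
ROT     : [-4, -1, 0, 0]

-1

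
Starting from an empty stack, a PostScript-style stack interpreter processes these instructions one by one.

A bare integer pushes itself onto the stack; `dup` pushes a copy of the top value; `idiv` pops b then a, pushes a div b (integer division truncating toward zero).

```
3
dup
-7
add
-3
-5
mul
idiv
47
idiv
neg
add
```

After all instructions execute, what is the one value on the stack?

3

3    -> 3
dup  -> 3 3
-7   -> 3 3 -7
add  -> 3 -4
-3   -> 3 -4 -3
-5   -> 3 -4 -3 -5
mul  -> 3 -4 15
idiv -> 3 0
47   -> 3 0 47
idiv -> 3 0
neg  -> 3 0
add  -> 3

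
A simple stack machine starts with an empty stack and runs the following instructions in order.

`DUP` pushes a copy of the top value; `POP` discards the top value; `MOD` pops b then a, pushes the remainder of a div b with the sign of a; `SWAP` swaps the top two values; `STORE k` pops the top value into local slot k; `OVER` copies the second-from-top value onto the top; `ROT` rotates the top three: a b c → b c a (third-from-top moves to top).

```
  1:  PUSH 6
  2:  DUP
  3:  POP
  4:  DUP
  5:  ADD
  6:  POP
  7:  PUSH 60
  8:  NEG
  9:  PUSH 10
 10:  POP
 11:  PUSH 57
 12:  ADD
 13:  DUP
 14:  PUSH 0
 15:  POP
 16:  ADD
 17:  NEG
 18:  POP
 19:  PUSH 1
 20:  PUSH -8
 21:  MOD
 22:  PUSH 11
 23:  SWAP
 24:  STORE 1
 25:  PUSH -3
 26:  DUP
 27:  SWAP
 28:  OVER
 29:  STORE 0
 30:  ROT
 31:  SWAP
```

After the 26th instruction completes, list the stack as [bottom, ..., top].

PUSH 6  → 6
DUP     → 6 6
POP     → 6
DUP     → 6 6
ADD     → 12
POP     → (empty)
PUSH 60 → 60
NEG     → -60
PUSH 10 → -60 10
POP     → -60
PUSH 57 → -60 57
ADD     → -3
DUP     → -3 -3
PUSH 0  → -3 -3 0
POP     → -3 -3
ADD     → -6
NEG     → 6
POP     → (empty)
PUSH 1  → 1
PUSH -8 → 1 -8
MOD     → 1
PUSH 11 → 1 11
SWAP    → 11 1
STORE 1 → 11
PUSH -3 → 11 -3
DUP     → 11 -3 -3

[11, -3, -3]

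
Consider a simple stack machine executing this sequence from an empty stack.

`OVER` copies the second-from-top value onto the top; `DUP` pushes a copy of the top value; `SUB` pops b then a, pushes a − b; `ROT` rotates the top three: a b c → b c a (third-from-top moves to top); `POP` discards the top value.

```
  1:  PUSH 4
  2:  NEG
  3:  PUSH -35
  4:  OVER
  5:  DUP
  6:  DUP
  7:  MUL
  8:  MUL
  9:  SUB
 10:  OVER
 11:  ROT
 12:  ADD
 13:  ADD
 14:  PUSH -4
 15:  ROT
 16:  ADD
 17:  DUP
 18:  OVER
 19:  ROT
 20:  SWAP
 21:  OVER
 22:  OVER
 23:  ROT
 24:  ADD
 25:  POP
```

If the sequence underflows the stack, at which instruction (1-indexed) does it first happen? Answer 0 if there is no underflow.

15

PUSH 4   → 4
NEG      → -4
PUSH -35 → -4 -35
OVER     → -4 -35 -4
DUP      → -4 -35 -4 -4
DUP      → -4 -35 -4 -4 -4
MUL      → -4 -35 -4 16
MUL      → -4 -35 -64
SUB      → -4 29
OVER     → -4 29 -4
ROT      → 29 -4 -4
ADD      → 29 -8
ADD      → 21
PUSH -4  → 21 -4
ROT  — needs 3 operands, stack has 2 → underflow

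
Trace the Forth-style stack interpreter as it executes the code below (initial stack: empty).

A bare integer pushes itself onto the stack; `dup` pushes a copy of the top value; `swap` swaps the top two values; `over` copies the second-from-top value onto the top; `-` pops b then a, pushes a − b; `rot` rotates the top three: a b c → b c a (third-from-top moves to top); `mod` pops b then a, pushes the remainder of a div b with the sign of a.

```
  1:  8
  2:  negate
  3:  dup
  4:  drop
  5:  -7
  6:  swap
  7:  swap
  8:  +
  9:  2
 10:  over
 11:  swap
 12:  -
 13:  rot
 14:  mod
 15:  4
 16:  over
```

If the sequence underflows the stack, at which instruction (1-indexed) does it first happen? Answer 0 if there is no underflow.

8       8
negate  -8
dup     -8 -8
drop    -8
-7      -8 -7
swap    -7 -8
swap    -8 -7
+       -15
2       -15 2
over    -15 2 -15
swap    -15 -15 2
-       -15 -17
rot  — needs 3 operands, stack has 2 → underflow

13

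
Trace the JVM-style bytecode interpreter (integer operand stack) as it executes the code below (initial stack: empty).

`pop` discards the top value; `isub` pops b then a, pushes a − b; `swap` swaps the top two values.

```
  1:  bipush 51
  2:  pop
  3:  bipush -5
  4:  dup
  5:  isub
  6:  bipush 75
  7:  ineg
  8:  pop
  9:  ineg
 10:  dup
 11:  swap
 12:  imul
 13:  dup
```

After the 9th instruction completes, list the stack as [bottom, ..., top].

[0]

bipush 51 → [51]
pop       → []
bipush -5 → [-5]
dup       → [-5, -5]
isub      → [0]
bipush 75 → [0, 75]
ineg      → [0, -75]
pop       → [0]
ineg      → [0]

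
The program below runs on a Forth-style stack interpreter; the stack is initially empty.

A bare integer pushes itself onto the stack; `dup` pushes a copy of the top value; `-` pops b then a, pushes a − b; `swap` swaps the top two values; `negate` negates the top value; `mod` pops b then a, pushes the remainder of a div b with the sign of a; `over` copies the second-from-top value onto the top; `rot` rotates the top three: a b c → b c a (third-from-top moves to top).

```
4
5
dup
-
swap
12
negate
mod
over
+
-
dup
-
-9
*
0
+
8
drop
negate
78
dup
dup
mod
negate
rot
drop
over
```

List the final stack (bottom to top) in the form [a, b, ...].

4      -> [4]
5      -> [4, 5]
dup    -> [4, 5, 5]
-      -> [4, 0]
swap   -> [0, 4]
12     -> [0, 4, 12]
negate -> [0, 4, -12]
mod    -> [0, 4]
over   -> [0, 4, 0]
+      -> [0, 4]
-      -> [-4]
dup    -> [-4, -4]
-      -> [0]
-9     -> [0, -9]
*      -> [0]
0      -> [0, 0]
+      -> [0]
8      -> [0, 8]
drop   -> [0]
negate -> [0]
78     -> [0, 78]
dup    -> [0, 78, 78]
dup    -> [0, 78, 78, 78]
mod    -> [0, 78, 0]
negate -> [0, 78, 0]
rot    -> [78, 0, 0]
drop   -> [78, 0]
over   -> [78, 0, 78]

[78, 0, 78]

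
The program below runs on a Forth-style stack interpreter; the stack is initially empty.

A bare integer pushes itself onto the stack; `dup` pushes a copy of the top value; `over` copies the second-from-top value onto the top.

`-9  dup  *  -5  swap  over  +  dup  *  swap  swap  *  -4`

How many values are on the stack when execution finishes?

2

-9    [-9]
dup   [-9, -9]
*     [81]
-5    [81, -5]
swap  [-5, 81]
over  [-5, 81, -5]
+     [-5, 76]
dup   [-5, 76, 76]
*     [-5, 5776]
swap  [5776, -5]
swap  [-5, 5776]
*     [-28880]
-4    [-28880, -4]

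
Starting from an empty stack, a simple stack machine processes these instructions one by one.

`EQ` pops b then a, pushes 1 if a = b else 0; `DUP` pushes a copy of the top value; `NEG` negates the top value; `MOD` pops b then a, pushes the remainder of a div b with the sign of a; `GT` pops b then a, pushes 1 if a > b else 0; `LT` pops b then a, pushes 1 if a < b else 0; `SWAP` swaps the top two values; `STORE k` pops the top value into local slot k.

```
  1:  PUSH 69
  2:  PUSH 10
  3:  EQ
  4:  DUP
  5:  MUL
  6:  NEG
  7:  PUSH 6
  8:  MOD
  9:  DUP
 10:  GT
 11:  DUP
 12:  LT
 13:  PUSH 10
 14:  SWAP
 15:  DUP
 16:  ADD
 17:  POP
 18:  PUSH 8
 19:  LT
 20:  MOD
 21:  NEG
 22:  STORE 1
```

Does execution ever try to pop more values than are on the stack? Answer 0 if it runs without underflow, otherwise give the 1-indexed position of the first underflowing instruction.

20

PUSH 69 → 69
PUSH 10 → 69 10
EQ      → 0
DUP     → 0 0
MUL     → 0
NEG     → 0
PUSH 6  → 0 6
MOD     → 0
DUP     → 0 0
GT      → 0
DUP     → 0 0
LT      → 0
PUSH 10 → 0 10
SWAP    → 10 0
DUP     → 10 0 0
ADD     → 10 0
POP     → 10
PUSH 8  → 10 8
LT      → 0
MOD  — needs 2 operands, stack has 1 → underflow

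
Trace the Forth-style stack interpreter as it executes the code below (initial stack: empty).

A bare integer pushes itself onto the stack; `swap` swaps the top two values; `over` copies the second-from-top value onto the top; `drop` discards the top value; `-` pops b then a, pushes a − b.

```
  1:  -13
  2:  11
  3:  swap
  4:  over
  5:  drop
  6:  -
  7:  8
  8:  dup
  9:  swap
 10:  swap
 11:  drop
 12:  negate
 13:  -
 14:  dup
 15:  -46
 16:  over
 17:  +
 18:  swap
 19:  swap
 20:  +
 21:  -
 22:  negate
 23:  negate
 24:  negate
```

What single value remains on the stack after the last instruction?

-14

-13    : [-13]
11     : [-13, 11]
swap   : [11, -13]
over   : [11, -13, 11]
drop   : [11, -13]
-      : [24]
8      : [24, 8]
dup    : [24, 8, 8]
swap   : [24, 8, 8]
swap   : [24, 8, 8]
drop   : [24, 8]
negate : [24, -8]
-      : [32]
dup    : [32, 32]
-46    : [32, 32, -46]
over   : [32, 32, -46, 32]
+      : [32, 32, -14]
swap   : [32, -14, 32]
swap   : [32, 32, -14]
+      : [32, 18]
-      : [14]
negate : [-14]
negate : [14]
negate : [-14]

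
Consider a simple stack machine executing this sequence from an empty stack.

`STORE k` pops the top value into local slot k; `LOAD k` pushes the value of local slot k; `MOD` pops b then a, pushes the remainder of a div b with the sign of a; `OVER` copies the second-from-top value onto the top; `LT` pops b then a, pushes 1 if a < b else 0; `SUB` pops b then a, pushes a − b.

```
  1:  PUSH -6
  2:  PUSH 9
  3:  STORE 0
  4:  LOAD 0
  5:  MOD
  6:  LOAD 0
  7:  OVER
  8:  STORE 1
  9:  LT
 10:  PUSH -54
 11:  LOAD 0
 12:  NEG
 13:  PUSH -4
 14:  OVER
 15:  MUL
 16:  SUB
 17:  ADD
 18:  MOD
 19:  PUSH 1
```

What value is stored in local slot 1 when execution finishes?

PUSH -6  -> -6
PUSH 9   -> -6 9
STORE 0  -> -6
LOAD 0   -> -6 9
MOD      -> -6
LOAD 0   -> -6 9
OVER     -> -6 9 -6
STORE 1  -> -6 9
LT       -> 1
PUSH -54 -> 1 -54
LOAD 0   -> 1 -54 9
NEG      -> 1 -54 -9
PUSH -4  -> 1 -54 -9 -4
OVER     -> 1 -54 -9 -4 -9
MUL      -> 1 -54 -9 36
SUB      -> 1 -54 -45
ADD      -> 1 -99
MOD      -> 1
PUSH 1   -> 1 1

-6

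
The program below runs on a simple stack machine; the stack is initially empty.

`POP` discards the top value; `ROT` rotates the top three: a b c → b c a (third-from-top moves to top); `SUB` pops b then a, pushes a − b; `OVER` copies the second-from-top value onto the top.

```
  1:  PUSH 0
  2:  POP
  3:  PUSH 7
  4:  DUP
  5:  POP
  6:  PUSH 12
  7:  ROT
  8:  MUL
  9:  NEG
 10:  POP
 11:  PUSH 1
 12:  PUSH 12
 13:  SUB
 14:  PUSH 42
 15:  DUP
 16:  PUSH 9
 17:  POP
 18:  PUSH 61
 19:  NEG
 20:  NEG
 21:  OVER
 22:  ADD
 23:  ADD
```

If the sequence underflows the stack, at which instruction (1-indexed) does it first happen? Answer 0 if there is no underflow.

PUSH 0  → 0
POP     → (empty)
PUSH 7  → 7
DUP     → 7 7
POP     → 7
PUSH 12 → 7 12
ROT  — needs 3 operands, stack has 2 → underflow

7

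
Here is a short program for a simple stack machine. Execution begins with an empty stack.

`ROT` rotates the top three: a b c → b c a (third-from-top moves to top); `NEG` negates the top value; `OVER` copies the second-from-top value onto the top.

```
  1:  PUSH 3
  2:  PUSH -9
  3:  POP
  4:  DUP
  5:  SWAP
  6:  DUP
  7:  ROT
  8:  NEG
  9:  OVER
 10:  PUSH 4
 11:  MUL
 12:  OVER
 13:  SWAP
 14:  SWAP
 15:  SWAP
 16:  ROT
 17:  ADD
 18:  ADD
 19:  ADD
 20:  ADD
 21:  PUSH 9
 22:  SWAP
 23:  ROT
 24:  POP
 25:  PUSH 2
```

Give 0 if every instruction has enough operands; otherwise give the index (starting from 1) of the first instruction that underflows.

23

PUSH 3  : [3]
PUSH -9 : [3, -9]
POP     : [3]
DUP     : [3, 3]
SWAP    : [3, 3]
DUP     : [3, 3, 3]
ROT     : [3, 3, 3]
NEG     : [3, 3, -3]
OVER    : [3, 3, -3, 3]
PUSH 4  : [3, 3, -3, 3, 4]
MUL     : [3, 3, -3, 12]
OVER    : [3, 3, -3, 12, -3]
SWAP    : [3, 3, -3, -3, 12]
SWAP    : [3, 3, -3, 12, -3]
SWAP    : [3, 3, -3, -3, 12]
ROT     : [3, 3, -3, 12, -3]
ADD     : [3, 3, -3, 9]
ADD     : [3, 3, 6]
ADD     : [3, 9]
ADD     : [12]
PUSH 9  : [12, 9]
SWAP    : [9, 12]
ROT  — needs 3 operands, stack has 2 → underflow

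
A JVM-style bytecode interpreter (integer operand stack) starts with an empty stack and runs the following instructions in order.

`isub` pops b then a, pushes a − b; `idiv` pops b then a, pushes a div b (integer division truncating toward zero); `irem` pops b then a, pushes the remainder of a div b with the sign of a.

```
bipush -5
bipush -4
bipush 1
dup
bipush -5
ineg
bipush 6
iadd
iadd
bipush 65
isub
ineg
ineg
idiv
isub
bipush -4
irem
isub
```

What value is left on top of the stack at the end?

bipush -5 : [-5]
bipush -4 : [-5, -4]
bipush 1  : [-5, -4, 1]
dup       : [-5, -4, 1, 1]
bipush -5 : [-5, -4, 1, 1, -5]
ineg      : [-5, -4, 1, 1, 5]
bipush 6  : [-5, -4, 1, 1, 5, 6]
iadd      : [-5, -4, 1, 1, 11]
iadd      : [-5, -4, 1, 12]
bipush 65 : [-5, -4, 1, 12, 65]
isub      : [-5, -4, 1, -53]
ineg      : [-5, -4, 1, 53]
ineg      : [-5, -4, 1, -53]
idiv      : [-5, -4, 0]
isub      : [-5, -4]
bipush -4 : [-5, -4, -4]
irem      : [-5, 0]
isub      : [-5]

-5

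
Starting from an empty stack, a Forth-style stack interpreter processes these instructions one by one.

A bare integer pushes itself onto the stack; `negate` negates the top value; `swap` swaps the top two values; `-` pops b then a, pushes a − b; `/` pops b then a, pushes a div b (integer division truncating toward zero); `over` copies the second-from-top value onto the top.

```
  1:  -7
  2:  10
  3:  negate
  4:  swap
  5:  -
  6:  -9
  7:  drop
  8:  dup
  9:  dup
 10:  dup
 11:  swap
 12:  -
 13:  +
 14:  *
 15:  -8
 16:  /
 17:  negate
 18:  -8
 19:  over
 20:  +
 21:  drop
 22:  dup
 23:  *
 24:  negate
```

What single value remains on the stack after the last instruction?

-7     : -7
10     : -7 10
negate : -7 -10
swap   : -10 -7
-      : -3
-9     : -3 -9
drop   : -3
dup    : -3 -3
dup    : -3 -3 -3
dup    : -3 -3 -3 -3
swap   : -3 -3 -3 -3
-      : -3 -3 0
+      : -3 -3
*      : 9
-8     : 9 -8
/      : -1
negate : 1
-8     : 1 -8
over   : 1 -8 1
+      : 1 -7
drop   : 1
dup    : 1 1
*      : 1
negate : -1

-1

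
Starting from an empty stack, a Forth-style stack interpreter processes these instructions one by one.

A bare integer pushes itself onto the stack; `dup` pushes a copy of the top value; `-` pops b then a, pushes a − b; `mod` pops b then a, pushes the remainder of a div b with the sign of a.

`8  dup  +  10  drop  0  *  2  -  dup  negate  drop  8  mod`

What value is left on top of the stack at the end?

-2

8      : [8]
dup    : [8, 8]
+      : [16]
10     : [16, 10]
drop   : [16]
0      : [16, 0]
*      : [0]
2      : [0, 2]
-      : [-2]
dup    : [-2, -2]
negate : [-2, 2]
drop   : [-2]
8      : [-2, 8]
mod    : [-2]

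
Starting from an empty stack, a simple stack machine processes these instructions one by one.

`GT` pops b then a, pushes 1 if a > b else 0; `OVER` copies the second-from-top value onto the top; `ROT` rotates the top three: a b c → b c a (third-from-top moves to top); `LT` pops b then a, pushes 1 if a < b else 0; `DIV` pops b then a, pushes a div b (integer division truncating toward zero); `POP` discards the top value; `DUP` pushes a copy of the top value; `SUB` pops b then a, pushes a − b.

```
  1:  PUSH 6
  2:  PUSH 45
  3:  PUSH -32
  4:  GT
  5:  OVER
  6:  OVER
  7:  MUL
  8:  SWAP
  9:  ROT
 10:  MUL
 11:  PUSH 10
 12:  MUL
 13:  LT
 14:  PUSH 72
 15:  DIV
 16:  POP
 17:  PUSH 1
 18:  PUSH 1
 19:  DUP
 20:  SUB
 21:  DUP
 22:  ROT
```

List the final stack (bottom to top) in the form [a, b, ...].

PUSH 6   : 6
PUSH 45  : 6 45
PUSH -32 : 6 45 -32
GT       : 6 1
OVER     : 6 1 6
OVER     : 6 1 6 1
MUL      : 6 1 6
SWAP     : 6 6 1
ROT      : 6 1 6
MUL      : 6 6
PUSH 10  : 6 6 10
MUL      : 6 60
LT       : 1
PUSH 72  : 1 72
DIV      : 0
POP      : (empty)
PUSH 1   : 1
PUSH 1   : 1 1
DUP      : 1 1 1
SUB      : 1 0
DUP      : 1 0 0
ROT      : 0 0 1

[0, 0, 1]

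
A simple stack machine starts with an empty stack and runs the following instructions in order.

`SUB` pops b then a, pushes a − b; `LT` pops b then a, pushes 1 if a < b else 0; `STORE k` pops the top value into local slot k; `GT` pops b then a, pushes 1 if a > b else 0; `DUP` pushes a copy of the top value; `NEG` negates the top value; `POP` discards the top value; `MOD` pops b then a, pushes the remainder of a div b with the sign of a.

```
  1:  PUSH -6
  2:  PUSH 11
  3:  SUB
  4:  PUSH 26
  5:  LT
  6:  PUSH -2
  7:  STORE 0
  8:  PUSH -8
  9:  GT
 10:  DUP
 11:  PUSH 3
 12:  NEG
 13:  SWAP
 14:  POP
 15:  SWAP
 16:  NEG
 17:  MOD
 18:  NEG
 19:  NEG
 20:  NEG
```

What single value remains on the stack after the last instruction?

0

PUSH -6  -6
PUSH 11  -6 11
SUB      -17
PUSH 26  -17 26
LT       1
PUSH -2  1 -2
STORE 0  1
PUSH -8  1 -8
GT       1
DUP      1 1
PUSH 3   1 1 3
NEG      1 1 -3
SWAP     1 -3 1
POP      1 -3
SWAP     -3 1
NEG      -3 -1
MOD      0
NEG      0
NEG      0
NEG      0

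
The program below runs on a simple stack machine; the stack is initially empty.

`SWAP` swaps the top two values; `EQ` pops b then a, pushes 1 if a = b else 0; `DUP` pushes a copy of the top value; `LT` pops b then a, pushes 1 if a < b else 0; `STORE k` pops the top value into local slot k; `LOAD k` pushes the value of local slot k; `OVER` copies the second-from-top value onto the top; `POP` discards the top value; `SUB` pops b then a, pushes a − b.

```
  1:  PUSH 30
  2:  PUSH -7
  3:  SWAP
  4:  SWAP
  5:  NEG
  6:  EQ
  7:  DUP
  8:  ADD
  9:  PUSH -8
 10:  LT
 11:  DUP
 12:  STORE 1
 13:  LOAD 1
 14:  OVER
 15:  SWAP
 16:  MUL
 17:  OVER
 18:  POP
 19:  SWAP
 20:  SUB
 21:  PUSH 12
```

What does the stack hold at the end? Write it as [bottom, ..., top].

[0, 12]

PUSH 30 : [30]
PUSH -7 : [30, -7]
SWAP    : [-7, 30]
SWAP    : [30, -7]
NEG     : [30, 7]
EQ      : [0]
DUP     : [0, 0]
ADD     : [0]
PUSH -8 : [0, -8]
LT      : [0]
DUP     : [0, 0]
STORE 1 : [0]
LOAD 1  : [0, 0]
OVER    : [0, 0, 0]
SWAP    : [0, 0, 0]
MUL     : [0, 0]
OVER    : [0, 0, 0]
POP     : [0, 0]
SWAP    : [0, 0]
SUB     : [0]
PUSH 12 : [0, 12]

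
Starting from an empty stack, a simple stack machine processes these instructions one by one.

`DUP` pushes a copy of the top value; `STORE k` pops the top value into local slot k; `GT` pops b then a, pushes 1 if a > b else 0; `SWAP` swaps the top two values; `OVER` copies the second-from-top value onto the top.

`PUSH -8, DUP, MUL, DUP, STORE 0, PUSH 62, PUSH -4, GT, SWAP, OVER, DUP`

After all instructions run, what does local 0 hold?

PUSH -8 → -8
DUP     → -8 -8
MUL     → 64
DUP     → 64 64
STORE 0 → 64
PUSH 62 → 64 62
PUSH -4 → 64 62 -4
GT      → 64 1
SWAP    → 1 64
OVER    → 1 64 1
DUP     → 1 64 1 1

64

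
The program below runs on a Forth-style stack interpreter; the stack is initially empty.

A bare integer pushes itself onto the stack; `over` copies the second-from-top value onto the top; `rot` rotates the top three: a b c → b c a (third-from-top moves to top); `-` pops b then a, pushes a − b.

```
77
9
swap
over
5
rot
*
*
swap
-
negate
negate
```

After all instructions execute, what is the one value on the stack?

3456

77      77
9       77 9
swap    9 77
over    9 77 9
5       9 77 9 5
rot     9 9 5 77
*       9 9 385
*       9 3465
swap    3465 9
-       3456
negate  -3456
negate  3456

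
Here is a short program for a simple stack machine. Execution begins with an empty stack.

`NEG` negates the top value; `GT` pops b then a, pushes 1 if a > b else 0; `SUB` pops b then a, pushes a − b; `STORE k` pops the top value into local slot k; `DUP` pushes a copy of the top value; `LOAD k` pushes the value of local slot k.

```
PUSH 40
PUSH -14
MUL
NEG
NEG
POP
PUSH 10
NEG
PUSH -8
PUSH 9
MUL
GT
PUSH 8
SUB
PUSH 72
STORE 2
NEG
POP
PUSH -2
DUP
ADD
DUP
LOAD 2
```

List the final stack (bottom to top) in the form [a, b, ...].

[-4, -4, 72]

PUSH 40   [40]
PUSH -14  [40, -14]
MUL       [-560]
NEG       [560]
NEG       [-560]
POP       []
PUSH 10   [10]
NEG       [-10]
PUSH -8   [-10, -8]
PUSH 9    [-10, -8, 9]
MUL       [-10, -72]
GT        [1]
PUSH 8    [1, 8]
SUB       [-7]
PUSH 72   [-7, 72]
STORE 2   [-7]
NEG       [7]
POP       []
PUSH -2   [-2]
DUP       [-2, -2]
ADD       [-4]
DUP       [-4, -4]
LOAD 2    [-4, -4, 72]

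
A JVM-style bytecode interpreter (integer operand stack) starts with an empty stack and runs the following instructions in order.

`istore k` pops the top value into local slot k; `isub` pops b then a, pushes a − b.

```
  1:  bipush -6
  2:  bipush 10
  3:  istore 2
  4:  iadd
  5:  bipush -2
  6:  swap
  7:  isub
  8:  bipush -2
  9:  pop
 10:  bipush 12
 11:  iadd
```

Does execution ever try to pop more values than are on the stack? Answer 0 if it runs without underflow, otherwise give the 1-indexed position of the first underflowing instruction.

4

bipush -6  -6
bipush 10  -6 10
istore 2   -6
iadd  — needs 2 operands, stack has 1 → underflow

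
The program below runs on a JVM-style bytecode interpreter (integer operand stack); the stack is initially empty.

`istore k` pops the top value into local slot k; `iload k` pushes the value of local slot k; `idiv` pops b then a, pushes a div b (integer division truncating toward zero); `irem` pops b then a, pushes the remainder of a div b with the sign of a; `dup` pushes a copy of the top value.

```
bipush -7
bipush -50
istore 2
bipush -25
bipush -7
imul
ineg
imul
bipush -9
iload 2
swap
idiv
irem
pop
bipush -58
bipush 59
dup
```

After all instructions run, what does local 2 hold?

-50

bipush -7  -> -7
bipush -50 -> -7 -50
istore 2   -> -7
bipush -25 -> -7 -25
bipush -7  -> -7 -25 -7
imul       -> -7 175
ineg       -> -7 -175
imul       -> 1225
bipush -9  -> 1225 -9
iload 2    -> 1225 -9 -50
swap       -> 1225 -50 -9
idiv       -> 1225 5
irem       -> 0
pop        -> (empty)
bipush -58 -> -58
bipush 59  -> -58 59
dup        -> -58 59 59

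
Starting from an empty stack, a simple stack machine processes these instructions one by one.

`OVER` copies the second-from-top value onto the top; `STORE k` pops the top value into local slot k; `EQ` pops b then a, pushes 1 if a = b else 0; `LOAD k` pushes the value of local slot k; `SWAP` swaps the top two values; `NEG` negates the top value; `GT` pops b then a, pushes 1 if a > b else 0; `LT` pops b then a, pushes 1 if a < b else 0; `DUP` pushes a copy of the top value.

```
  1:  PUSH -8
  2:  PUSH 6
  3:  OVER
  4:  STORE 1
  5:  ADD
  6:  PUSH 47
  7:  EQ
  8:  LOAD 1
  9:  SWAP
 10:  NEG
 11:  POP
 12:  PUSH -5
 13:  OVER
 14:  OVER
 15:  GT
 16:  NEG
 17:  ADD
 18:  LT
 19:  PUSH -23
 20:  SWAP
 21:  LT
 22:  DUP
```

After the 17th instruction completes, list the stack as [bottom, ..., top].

[-8, -5]

PUSH -8  [-8]
PUSH 6   [-8, 6]
OVER     [-8, 6, -8]
STORE 1  [-8, 6]
ADD      [-2]
PUSH 47  [-2, 47]
EQ       [0]
LOAD 1   [0, -8]
SWAP     [-8, 0]
NEG      [-8, 0]
POP      [-8]
PUSH -5  [-8, -5]
OVER     [-8, -5, -8]
OVER     [-8, -5, -8, -5]
GT       [-8, -5, 0]
NEG      [-8, -5, 0]
ADD      [-8, -5]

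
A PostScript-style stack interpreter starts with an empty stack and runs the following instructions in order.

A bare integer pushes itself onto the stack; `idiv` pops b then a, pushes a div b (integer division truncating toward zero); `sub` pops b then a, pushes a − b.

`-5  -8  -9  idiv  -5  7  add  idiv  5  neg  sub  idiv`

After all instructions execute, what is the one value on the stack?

-1

-5    -5
-8    -5 -8
-9    -5 -8 -9
idiv  -5 0
-5    -5 0 -5
7     -5 0 -5 7
add   -5 0 2
idiv  -5 0
5     -5 0 5
neg   -5 0 -5
sub   -5 5
idiv  -1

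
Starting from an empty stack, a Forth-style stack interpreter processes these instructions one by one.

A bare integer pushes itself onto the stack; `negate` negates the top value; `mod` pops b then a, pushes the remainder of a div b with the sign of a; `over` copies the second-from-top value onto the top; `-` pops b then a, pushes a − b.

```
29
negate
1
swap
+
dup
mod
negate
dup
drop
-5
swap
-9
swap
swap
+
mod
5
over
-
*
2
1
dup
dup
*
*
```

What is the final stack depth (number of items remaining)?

3

29      [29]
negate  [-29]
1       [-29, 1]
swap    [1, -29]
+       [-28]
dup     [-28, -28]
mod     [0]
negate  [0]
dup     [0, 0]
drop    [0]
-5      [0, -5]
swap    [-5, 0]
-9      [-5, 0, -9]
swap    [-5, -9, 0]
swap    [-5, 0, -9]
+       [-5, -9]
mod     [-5]
5       [-5, 5]
over    [-5, 5, -5]
-       [-5, 10]
*       [-50]
2       [-50, 2]
1       [-50, 2, 1]
dup     [-50, 2, 1, 1]
dup     [-50, 2, 1, 1, 1]
*       [-50, 2, 1, 1]
*       [-50, 2, 1]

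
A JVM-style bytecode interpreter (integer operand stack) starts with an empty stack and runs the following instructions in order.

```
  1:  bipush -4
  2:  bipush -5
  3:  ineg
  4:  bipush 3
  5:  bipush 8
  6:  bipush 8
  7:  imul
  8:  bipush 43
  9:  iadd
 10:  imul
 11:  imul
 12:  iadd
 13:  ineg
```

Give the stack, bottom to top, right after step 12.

[1601]

bipush -4 → [-4]
bipush -5 → [-4, -5]
ineg      → [-4, 5]
bipush 3  → [-4, 5, 3]
bipush 8  → [-4, 5, 3, 8]
bipush 8  → [-4, 5, 3, 8, 8]
imul      → [-4, 5, 3, 64]
bipush 43 → [-4, 5, 3, 64, 43]
iadd      → [-4, 5, 3, 107]
imul      → [-4, 5, 321]
imul      → [-4, 1605]
iadd      → [1601]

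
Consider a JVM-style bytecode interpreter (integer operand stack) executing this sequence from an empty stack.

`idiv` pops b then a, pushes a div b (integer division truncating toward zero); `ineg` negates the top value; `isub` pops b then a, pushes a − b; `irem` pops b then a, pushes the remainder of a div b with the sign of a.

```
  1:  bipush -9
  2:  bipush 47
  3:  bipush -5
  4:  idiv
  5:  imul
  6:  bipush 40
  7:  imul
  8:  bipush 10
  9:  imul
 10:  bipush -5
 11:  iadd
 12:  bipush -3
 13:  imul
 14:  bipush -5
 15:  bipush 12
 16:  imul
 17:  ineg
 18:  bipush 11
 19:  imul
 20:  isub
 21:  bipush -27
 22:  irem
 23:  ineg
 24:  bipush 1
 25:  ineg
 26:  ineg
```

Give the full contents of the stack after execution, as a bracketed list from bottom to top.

[24, 1]

bipush -9  → [-9]
bipush 47  → [-9, 47]
bipush -5  → [-9, 47, -5]
idiv       → [-9, -9]
imul       → [81]
bipush 40  → [81, 40]
imul       → [3240]
bipush 10  → [3240, 10]
imul       → [32400]
bipush -5  → [32400, -5]
iadd       → [32395]
bipush -3  → [32395, -3]
imul       → [-97185]
bipush -5  → [-97185, -5]
bipush 12  → [-97185, -5, 12]
imul       → [-97185, -60]
ineg       → [-97185, 60]
bipush 11  → [-97185, 60, 11]
imul       → [-97185, 660]
isub       → [-97845]
bipush -27 → [-97845, -27]
irem       → [-24]
ineg       → [24]
bipush 1   → [24, 1]
ineg       → [24, -1]
ineg       → [24, 1]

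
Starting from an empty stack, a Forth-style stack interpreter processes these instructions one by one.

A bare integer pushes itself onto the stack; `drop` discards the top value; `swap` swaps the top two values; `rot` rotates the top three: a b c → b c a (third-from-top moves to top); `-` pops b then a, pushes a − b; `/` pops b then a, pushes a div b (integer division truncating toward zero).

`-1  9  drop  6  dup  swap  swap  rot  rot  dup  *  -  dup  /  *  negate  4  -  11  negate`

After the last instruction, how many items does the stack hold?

-1      -1
9       -1 9
drop    -1
6       -1 6
dup     -1 6 6
swap    -1 6 6
swap    -1 6 6
rot     6 6 -1
rot     6 -1 6
dup     6 -1 6 6
*       6 -1 36
-       6 -37
dup     6 -37 -37
/       6 1
*       6
negate  -6
4       -6 4
-       -10
11      -10 11
negate  -10 -11

2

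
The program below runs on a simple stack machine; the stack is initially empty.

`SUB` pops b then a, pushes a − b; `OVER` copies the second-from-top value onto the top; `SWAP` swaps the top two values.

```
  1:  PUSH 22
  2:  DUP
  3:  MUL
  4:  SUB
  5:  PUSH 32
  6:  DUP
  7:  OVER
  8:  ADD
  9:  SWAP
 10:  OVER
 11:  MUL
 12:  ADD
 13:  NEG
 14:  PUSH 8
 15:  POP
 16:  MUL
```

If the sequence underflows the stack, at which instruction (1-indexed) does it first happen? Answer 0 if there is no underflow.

4

PUSH 22 -> [22]
DUP     -> [22, 22]
MUL     -> [484]
SUB  — needs 2 operands, stack has 1 → underflow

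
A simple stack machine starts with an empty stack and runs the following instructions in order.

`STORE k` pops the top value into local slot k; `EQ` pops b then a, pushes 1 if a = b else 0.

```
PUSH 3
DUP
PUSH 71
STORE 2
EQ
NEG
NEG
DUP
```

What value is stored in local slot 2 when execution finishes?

PUSH 3   3
DUP      3 3
PUSH 71  3 3 71
STORE 2  3 3
EQ       1
NEG      -1
NEG      1
DUP      1 1

71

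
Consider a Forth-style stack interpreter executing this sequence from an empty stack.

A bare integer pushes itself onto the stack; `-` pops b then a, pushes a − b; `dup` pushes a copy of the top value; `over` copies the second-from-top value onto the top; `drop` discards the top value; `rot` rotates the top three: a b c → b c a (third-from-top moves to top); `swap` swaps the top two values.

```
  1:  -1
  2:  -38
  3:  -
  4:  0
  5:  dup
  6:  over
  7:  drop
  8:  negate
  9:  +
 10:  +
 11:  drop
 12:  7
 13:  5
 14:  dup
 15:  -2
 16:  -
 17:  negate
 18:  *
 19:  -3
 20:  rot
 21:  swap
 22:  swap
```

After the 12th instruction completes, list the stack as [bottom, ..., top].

-1     -> [-1]
-38    -> [-1, -38]
-      -> [37]
0      -> [37, 0]
dup    -> [37, 0, 0]
over   -> [37, 0, 0, 0]
drop   -> [37, 0, 0]
negate -> [37, 0, 0]
+      -> [37, 0]
+      -> [37]
drop   -> []
7      -> [7]

[7]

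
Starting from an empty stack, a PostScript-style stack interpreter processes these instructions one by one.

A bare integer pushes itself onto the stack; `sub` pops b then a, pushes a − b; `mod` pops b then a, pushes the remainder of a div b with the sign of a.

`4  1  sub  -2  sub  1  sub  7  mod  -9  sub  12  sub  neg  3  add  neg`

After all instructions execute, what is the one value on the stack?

-2

4   -> 4
1   -> 4 1
sub -> 3
-2  -> 3 -2
sub -> 5
1   -> 5 1
sub -> 4
7   -> 4 7
mod -> 4
-9  -> 4 -9
sub -> 13
12  -> 13 12
sub -> 1
neg -> -1
3   -> -1 3
add -> 2
neg -> -2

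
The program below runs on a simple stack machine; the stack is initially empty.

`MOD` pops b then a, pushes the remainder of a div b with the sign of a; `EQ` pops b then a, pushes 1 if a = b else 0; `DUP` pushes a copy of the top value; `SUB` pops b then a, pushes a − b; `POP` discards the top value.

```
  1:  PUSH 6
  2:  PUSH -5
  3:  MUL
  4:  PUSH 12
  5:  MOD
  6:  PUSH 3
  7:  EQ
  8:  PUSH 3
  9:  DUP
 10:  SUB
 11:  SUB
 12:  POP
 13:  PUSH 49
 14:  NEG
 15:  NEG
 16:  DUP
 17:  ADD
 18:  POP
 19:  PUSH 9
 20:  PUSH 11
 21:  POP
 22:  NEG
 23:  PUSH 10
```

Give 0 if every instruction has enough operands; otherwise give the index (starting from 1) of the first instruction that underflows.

PUSH 6  : 6
PUSH -5 : 6 -5
MUL     : -30
PUSH 12 : -30 12
MOD     : -6
PUSH 3  : -6 3
EQ      : 0
PUSH 3  : 0 3
DUP     : 0 3 3
SUB     : 0 0
SUB     : 0
POP     : (empty)
PUSH 49 : 49
NEG     : -49
NEG     : 49
DUP     : 49 49
ADD     : 98
POP     : (empty)
PUSH 9  : 9
PUSH 11 : 9 11
POP     : 9
NEG     : -9
PUSH 10 : -9 10

0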